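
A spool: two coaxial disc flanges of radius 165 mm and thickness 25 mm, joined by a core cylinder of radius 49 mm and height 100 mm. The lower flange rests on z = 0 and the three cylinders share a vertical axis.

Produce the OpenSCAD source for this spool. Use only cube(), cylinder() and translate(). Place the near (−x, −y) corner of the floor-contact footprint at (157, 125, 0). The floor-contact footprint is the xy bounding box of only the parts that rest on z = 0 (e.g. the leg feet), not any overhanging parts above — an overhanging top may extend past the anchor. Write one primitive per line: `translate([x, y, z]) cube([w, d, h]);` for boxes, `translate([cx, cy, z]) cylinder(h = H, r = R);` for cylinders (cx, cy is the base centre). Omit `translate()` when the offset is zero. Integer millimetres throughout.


translate([322, 290, 0]) cylinder(h = 25, r = 165);
translate([322, 290, 25]) cylinder(h = 100, r = 49);
translate([322, 290, 125]) cylinder(h = 25, r = 165);


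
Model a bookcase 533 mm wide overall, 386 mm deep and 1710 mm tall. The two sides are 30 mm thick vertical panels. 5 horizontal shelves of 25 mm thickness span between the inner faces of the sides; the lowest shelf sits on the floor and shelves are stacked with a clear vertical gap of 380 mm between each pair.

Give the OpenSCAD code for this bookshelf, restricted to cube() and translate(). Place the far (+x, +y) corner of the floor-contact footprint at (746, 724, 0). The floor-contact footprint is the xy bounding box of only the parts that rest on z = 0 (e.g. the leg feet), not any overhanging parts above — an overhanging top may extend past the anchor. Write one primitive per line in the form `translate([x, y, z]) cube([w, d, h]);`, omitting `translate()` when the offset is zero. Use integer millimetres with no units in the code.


translate([213, 338, 0]) cube([30, 386, 1710]);
translate([716, 338, 0]) cube([30, 386, 1710]);
translate([243, 338, 0]) cube([473, 386, 25]);
translate([243, 338, 405]) cube([473, 386, 25]);
translate([243, 338, 810]) cube([473, 386, 25]);
translate([243, 338, 1215]) cube([473, 386, 25]);
translate([243, 338, 1620]) cube([473, 386, 25]);


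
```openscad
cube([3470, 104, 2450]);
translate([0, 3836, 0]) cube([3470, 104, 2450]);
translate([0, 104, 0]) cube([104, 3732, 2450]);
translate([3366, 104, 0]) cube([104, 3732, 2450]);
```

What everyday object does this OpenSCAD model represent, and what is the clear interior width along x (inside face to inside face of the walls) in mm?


A house (or room) frame. The interior width is 3262 mm.

Four 2450 mm walls enclosing a rectangle with no floor or roof — a room or house frame. Outside width is 3470 mm and wall thickness is 104 mm, so the interior width is 3470 − 2 × 104 = 3262 mm.


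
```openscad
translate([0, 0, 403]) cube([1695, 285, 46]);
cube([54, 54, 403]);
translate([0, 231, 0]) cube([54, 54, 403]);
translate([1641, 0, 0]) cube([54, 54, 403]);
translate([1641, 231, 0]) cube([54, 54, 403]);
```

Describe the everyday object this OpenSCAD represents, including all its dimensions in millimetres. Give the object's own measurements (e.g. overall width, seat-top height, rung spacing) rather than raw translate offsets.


A bench: a 1695×285 mm seat slab, 46 mm thick, top at z = 449 mm, on four 54×54 mm square legs flush with the seat corners and standing on z = 0.


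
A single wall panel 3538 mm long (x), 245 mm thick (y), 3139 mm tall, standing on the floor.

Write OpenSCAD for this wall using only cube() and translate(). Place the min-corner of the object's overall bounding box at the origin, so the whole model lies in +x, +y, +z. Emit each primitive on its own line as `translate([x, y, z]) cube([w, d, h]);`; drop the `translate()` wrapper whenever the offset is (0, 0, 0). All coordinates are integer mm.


cube([3538, 245, 3139]);


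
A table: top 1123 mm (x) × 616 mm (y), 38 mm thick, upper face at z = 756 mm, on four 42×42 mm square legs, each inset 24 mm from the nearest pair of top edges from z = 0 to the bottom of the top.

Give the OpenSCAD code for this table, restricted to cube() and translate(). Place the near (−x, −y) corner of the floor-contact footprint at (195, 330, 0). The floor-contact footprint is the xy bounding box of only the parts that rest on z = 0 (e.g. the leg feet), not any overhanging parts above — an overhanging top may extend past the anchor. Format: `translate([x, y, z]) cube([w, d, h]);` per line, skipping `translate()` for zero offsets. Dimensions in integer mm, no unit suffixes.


translate([171, 306, 718]) cube([1123, 616, 38]);
translate([195, 330, 0]) cube([42, 42, 718]);
translate([1228, 330, 0]) cube([42, 42, 718]);
translate([195, 856, 0]) cube([42, 42, 718]);
translate([1228, 856, 0]) cube([42, 42, 718]);


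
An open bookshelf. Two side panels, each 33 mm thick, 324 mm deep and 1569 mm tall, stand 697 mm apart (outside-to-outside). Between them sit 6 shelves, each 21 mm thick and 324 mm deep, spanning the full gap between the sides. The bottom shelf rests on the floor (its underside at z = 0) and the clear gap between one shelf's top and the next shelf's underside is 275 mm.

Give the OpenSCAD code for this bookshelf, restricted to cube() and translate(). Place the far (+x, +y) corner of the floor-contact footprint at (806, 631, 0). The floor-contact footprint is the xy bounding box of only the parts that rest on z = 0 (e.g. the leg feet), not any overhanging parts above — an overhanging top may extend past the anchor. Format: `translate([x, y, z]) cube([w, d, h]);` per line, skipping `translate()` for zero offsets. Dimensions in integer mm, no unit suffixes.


translate([109, 307, 0]) cube([33, 324, 1569]);
translate([773, 307, 0]) cube([33, 324, 1569]);
translate([142, 307, 0]) cube([631, 324, 21]);
translate([142, 307, 296]) cube([631, 324, 21]);
translate([142, 307, 592]) cube([631, 324, 21]);
translate([142, 307, 888]) cube([631, 324, 21]);
translate([142, 307, 1184]) cube([631, 324, 21]);
translate([142, 307, 1480]) cube([631, 324, 21]);


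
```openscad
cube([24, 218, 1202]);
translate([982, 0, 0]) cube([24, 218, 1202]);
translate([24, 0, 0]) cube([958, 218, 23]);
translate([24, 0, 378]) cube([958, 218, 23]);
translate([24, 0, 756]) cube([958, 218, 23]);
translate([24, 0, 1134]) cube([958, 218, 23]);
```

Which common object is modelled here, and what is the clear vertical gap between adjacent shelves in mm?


A bookshelf. The clear shelf gap is 355 mm.

Two tall side panels with 4 horizontal boards between them — a bookshelf. The first two shelf undersides are at z = 0 and z = 378; with shelf thickness 23, the clear gap is 378 − 0 − 23 = 355 mm.


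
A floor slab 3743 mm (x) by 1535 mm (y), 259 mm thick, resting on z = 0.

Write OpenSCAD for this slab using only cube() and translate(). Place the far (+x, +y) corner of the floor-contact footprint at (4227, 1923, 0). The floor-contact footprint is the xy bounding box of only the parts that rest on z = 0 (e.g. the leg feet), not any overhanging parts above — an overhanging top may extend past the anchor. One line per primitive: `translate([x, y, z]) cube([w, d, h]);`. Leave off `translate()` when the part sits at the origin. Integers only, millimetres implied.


translate([484, 388, 0]) cube([3743, 1535, 259]);


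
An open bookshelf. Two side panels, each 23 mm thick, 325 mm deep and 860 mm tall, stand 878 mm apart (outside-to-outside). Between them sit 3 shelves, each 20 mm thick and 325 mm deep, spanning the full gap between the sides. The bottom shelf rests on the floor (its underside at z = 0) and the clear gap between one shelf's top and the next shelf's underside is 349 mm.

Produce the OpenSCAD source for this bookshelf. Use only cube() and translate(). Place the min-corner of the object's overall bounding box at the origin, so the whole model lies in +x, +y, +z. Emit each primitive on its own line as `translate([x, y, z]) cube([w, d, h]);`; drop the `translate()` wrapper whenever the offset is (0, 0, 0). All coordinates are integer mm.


cube([23, 325, 860]);
translate([855, 0, 0]) cube([23, 325, 860]);
translate([23, 0, 0]) cube([832, 325, 20]);
translate([23, 0, 369]) cube([832, 325, 20]);
translate([23, 0, 738]) cube([832, 325, 20]);


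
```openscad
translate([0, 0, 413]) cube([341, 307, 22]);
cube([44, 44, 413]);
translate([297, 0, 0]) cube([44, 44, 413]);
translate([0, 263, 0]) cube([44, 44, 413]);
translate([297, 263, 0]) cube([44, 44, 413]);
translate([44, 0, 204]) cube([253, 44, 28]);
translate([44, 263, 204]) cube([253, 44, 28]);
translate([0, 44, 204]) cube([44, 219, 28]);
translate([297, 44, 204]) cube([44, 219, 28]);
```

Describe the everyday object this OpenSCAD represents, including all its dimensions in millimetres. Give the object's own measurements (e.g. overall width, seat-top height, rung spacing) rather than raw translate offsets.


A four-legged stool. The seat is a 341×307×22 mm slab whose top surface is at z = 435 mm; four square legs, each 44×44 mm in cross-section, run from the floor (z = 0) to the underside of the seat, each flush with a corner of the seat. Four stretchers, 44 mm wide and 28 mm tall, connect adjacent legs with their undersides at z = 204 mm, each running between the inner faces of the legs it joins and aligned with the legs' outer faces on the other axis.


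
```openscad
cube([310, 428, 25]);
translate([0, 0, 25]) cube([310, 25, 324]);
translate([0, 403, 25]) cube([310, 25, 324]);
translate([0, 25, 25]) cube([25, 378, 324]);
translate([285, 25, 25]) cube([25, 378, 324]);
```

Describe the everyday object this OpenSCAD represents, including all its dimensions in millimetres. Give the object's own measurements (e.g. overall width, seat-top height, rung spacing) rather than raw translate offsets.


An open-topped rectangular box: outside dimensions 310×428×349 mm, with a uniform wall and base thickness of 25 mm. The base is a full 310×428 slab on the floor; four walls sit on top of the base. The front and back walls (the −y and +y sides) span the full width; the two side walls fit between them.


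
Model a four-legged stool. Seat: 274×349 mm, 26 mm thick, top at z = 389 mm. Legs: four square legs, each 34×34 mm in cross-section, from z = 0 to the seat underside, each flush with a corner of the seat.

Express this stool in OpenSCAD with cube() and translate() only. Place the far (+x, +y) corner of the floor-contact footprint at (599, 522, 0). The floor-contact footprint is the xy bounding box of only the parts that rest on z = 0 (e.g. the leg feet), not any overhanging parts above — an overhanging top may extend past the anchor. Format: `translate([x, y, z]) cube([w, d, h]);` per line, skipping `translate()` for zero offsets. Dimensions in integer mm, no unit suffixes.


translate([325, 173, 363]) cube([274, 349, 26]);
translate([325, 173, 0]) cube([34, 34, 363]);
translate([565, 173, 0]) cube([34, 34, 363]);
translate([325, 488, 0]) cube([34, 34, 363]);
translate([565, 488, 0]) cube([34, 34, 363]);


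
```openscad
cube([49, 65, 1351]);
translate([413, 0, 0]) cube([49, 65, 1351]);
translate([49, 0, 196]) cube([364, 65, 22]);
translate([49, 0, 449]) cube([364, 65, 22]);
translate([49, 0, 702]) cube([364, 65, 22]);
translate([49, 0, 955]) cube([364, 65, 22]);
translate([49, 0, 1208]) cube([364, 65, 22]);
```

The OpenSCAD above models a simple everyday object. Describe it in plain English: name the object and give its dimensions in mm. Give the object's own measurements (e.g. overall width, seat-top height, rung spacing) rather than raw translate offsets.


A straight ladder. Two 49×65 mm vertical rails, 1351 mm tall, stand 462 mm apart (outside-to-outside) with their front faces coplanar on the −y side. 5 rungs, each 65 mm deep and 22 mm tall, span between the inner faces of the rails, front faces flush with the rails. The lowest rung's underside is at z = 196 mm and rungs are spaced 253 mm apart (underside to underside).


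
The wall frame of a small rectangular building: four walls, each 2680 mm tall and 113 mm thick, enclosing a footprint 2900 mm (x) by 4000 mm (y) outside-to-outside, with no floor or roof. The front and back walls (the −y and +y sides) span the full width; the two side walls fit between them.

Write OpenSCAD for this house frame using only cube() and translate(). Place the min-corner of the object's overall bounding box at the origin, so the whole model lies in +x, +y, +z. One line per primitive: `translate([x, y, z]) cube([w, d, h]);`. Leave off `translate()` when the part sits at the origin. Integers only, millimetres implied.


cube([2900, 113, 2680]);
translate([0, 3887, 0]) cube([2900, 113, 2680]);
translate([0, 113, 0]) cube([113, 3774, 2680]);
translate([2787, 113, 0]) cube([113, 3774, 2680]);


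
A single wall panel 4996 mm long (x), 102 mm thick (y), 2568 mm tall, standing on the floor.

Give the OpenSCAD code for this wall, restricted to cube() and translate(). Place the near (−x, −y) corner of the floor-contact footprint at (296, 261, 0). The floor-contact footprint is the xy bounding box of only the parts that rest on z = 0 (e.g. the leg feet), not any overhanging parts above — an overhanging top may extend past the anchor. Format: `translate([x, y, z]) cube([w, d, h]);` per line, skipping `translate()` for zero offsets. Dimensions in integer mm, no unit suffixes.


translate([296, 261, 0]) cube([4996, 102, 2568]);


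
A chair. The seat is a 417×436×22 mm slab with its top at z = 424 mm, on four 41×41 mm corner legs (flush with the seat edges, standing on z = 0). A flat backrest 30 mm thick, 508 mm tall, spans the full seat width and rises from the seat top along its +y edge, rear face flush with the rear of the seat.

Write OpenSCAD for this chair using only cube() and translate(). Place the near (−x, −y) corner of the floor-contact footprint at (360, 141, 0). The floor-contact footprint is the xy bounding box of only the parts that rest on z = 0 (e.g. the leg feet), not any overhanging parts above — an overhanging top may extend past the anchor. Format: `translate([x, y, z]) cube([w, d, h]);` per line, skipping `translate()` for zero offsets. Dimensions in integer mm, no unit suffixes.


translate([360, 141, 402]) cube([417, 436, 22]);
translate([360, 141, 0]) cube([41, 41, 402]);
translate([736, 141, 0]) cube([41, 41, 402]);
translate([360, 536, 0]) cube([41, 41, 402]);
translate([736, 536, 0]) cube([41, 41, 402]);
translate([360, 547, 424]) cube([417, 30, 508]);


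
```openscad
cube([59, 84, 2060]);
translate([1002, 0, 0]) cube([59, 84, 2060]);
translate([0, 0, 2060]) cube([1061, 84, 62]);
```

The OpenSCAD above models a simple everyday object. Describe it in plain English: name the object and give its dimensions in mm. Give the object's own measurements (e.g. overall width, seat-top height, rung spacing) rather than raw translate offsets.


A door frame. The clear opening is 943 mm wide and 2060 mm high. Two 59 mm wide jambs, 84 mm deep, stand either side of the opening from the floor to the top of the opening. A 62 mm thick head sits across the top of both jambs, spanning the full outside width of the frame.


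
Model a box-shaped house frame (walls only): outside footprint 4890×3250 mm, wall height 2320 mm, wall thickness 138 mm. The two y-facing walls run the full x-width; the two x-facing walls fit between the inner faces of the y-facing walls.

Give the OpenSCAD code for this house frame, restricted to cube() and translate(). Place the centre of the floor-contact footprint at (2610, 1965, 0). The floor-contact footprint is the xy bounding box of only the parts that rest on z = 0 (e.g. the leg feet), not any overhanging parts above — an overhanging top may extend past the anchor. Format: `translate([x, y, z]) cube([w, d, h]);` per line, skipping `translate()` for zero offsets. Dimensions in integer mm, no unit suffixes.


translate([165, 340, 0]) cube([4890, 138, 2320]);
translate([165, 3452, 0]) cube([4890, 138, 2320]);
translate([165, 478, 0]) cube([138, 2974, 2320]);
translate([4917, 478, 0]) cube([138, 2974, 2320]);


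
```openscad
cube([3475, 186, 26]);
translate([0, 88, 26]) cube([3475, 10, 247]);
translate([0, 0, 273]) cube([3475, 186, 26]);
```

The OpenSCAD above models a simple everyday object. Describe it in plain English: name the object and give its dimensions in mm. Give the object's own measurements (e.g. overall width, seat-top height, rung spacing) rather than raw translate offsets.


An I-beam lying along x, 3475 mm long. Overall section height 299 mm. Two flanges 186 mm wide (y) and 26 mm thick, one on the floor and one at the top; a web 10 mm thick runs between them, centred on the flange width.


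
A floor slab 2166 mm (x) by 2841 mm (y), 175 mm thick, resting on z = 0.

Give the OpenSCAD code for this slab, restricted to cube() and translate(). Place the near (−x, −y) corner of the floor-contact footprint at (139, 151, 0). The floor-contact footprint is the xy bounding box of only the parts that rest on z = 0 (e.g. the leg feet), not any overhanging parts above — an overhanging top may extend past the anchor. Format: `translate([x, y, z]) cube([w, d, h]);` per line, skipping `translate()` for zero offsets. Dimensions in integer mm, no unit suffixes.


translate([139, 151, 0]) cube([2166, 2841, 175]);


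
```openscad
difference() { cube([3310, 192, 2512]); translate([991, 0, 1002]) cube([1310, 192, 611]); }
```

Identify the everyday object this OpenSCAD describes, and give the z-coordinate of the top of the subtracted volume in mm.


A wall with a window opening. The window head height is 1613 mm.

A wall with a rectangular opening subtracted — a window. Sill at z = 1002, opening 611 mm tall, so the head is at 1002 + 611 = 1613 mm.


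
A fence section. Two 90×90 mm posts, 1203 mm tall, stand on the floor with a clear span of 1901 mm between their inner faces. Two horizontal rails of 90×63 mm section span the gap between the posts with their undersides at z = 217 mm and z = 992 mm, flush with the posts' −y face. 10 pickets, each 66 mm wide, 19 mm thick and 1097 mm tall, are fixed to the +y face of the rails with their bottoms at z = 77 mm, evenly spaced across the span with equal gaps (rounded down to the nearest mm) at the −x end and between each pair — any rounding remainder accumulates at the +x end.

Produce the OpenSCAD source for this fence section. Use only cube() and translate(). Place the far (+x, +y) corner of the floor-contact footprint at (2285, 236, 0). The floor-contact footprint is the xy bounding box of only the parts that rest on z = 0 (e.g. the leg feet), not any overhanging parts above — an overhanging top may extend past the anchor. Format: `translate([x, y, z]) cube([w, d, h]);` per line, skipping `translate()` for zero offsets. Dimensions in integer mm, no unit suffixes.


translate([204, 146, 0]) cube([90, 90, 1203]);
translate([2195, 146, 0]) cube([90, 90, 1203]);
translate([294, 146, 217]) cube([1901, 90, 63]);
translate([294, 146, 992]) cube([1901, 90, 63]);
translate([406, 236, 77]) cube([66, 19, 1097]);
translate([584, 236, 77]) cube([66, 19, 1097]);
translate([762, 236, 77]) cube([66, 19, 1097]);
translate([940, 236, 77]) cube([66, 19, 1097]);
translate([1118, 236, 77]) cube([66, 19, 1097]);
translate([1296, 236, 77]) cube([66, 19, 1097]);
translate([1474, 236, 77]) cube([66, 19, 1097]);
translate([1652, 236, 77]) cube([66, 19, 1097]);
translate([1830, 236, 77]) cube([66, 19, 1097]);
translate([2008, 236, 77]) cube([66, 19, 1097]);


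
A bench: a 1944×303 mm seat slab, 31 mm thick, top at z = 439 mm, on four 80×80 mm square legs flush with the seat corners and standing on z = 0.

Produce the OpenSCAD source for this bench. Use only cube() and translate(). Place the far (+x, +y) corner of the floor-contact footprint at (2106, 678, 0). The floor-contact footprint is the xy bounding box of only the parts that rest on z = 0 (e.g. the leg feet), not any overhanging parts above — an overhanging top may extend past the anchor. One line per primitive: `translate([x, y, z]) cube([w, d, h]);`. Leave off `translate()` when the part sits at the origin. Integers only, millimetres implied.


// leg_h = 439 − 31 = 408
translate([162, 375, 408]) cube([1944, 303, 31]);
translate([162, 375, 0]) cube([80, 80, 408]);
translate([162, 598, 0]) cube([80, 80, 408]);
translate([2026, 375, 0]) cube([80, 80, 408]);
translate([2026, 598, 0]) cube([80, 80, 408]);


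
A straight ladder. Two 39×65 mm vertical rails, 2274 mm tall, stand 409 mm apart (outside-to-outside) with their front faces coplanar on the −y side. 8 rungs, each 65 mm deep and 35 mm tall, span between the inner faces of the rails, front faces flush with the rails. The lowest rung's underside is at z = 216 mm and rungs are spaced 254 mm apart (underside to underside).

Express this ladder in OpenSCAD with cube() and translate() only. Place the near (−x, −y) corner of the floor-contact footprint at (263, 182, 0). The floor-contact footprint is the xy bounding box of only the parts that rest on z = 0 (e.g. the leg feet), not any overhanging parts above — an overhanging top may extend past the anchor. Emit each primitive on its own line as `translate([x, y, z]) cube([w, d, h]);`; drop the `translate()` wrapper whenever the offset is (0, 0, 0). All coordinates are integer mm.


translate([263, 182, 0]) cube([39, 65, 2274]);
translate([633, 182, 0]) cube([39, 65, 2274]);
translate([302, 182, 216]) cube([331, 65, 35]);
translate([302, 182, 470]) cube([331, 65, 35]);
translate([302, 182, 724]) cube([331, 65, 35]);
translate([302, 182, 978]) cube([331, 65, 35]);
translate([302, 182, 1232]) cube([331, 65, 35]);
translate([302, 182, 1486]) cube([331, 65, 35]);
translate([302, 182, 1740]) cube([331, 65, 35]);
translate([302, 182, 1994]) cube([331, 65, 35]);


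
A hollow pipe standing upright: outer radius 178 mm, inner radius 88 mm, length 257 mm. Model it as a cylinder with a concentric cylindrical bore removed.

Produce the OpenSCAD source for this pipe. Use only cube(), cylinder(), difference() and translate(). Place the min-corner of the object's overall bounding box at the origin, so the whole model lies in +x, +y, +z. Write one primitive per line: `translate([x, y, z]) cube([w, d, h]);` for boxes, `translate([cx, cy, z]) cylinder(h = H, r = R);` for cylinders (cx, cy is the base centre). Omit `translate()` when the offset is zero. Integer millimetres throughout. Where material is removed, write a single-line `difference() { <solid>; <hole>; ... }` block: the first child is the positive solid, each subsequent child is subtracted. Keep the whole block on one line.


difference() { translate([178, 178, 0]) cylinder(h = 257, r = 178); translate([178, 178, 0]) cylinder(h = 257, r = 88); }


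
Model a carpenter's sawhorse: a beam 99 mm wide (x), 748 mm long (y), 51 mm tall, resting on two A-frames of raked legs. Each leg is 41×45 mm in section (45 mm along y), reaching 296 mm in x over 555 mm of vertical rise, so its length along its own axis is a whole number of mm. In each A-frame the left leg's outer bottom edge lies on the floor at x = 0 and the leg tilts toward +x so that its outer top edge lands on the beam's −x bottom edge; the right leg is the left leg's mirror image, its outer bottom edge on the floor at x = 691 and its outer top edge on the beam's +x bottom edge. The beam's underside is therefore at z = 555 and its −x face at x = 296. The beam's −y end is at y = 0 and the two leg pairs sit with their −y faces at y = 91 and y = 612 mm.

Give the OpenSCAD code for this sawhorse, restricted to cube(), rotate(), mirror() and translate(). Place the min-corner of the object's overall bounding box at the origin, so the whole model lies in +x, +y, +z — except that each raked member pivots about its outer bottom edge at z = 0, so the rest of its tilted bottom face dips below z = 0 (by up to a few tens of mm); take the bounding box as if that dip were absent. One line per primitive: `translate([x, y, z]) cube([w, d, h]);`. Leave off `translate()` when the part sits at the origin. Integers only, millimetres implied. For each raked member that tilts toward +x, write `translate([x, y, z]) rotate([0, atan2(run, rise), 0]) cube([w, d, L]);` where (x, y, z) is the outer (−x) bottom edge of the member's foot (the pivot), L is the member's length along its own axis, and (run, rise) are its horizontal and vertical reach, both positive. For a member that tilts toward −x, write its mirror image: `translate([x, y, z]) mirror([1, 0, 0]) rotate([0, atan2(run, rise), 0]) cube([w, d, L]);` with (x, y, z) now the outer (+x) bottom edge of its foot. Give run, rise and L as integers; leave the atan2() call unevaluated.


translate([296, 0, 555]) cube([99, 748, 51]);
translate([0, 91, 0]) rotate([0, atan2(296, 555), 0]) cube([41, 45, 629]);
translate([691, 91, 0]) mirror([1, 0, 0]) rotate([0, atan2(296, 555), 0]) cube([41, 45, 629]);
translate([0, 612, 0]) rotate([0, atan2(296, 555), 0]) cube([41, 45, 629]);
translate([691, 612, 0]) mirror([1, 0, 0]) rotate([0, atan2(296, 555), 0]) cube([41, 45, 629]);


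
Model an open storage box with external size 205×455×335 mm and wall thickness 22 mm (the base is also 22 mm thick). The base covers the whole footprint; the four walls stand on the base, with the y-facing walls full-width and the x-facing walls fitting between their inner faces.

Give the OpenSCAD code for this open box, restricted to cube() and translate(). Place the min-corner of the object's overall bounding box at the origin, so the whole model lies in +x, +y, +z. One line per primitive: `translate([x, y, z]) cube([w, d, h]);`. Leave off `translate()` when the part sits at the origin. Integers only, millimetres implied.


cube([205, 455, 22]);
translate([0, 0, 22]) cube([205, 22, 313]);
translate([0, 433, 22]) cube([205, 22, 313]);
translate([0, 22, 22]) cube([22, 411, 313]);
translate([183, 22, 22]) cube([22, 411, 313]);


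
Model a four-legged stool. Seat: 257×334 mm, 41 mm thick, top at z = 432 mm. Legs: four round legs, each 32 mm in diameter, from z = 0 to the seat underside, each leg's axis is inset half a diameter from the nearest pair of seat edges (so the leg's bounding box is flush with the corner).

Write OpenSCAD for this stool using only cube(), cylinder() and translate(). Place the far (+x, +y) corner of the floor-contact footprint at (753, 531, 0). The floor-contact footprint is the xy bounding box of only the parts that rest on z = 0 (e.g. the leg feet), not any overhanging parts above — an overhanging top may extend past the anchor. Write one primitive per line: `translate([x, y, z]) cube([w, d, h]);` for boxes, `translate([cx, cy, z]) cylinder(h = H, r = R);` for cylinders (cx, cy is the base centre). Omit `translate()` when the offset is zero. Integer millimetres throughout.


translate([496, 197, 391]) cube([257, 334, 41]);
translate([512, 213, 0]) cylinder(h = 391, r = 16);
translate([737, 213, 0]) cylinder(h = 391, r = 16);
translate([512, 515, 0]) cylinder(h = 391, r = 16);
translate([737, 515, 0]) cylinder(h = 391, r = 16);


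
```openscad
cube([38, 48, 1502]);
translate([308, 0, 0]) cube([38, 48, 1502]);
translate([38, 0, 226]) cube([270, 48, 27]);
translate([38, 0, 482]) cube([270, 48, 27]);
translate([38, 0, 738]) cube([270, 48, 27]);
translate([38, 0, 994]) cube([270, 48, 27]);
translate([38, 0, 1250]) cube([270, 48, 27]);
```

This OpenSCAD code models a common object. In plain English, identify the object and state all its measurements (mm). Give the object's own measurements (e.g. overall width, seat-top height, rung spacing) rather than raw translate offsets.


A straight ladder. Two 38×48 mm vertical rails, 1502 mm tall, stand 346 mm apart (outside-to-outside) with their front faces coplanar on the −y side. 5 rungs, each 48 mm deep and 27 mm tall, span between the inner faces of the rails, front faces flush with the rails. The lowest rung's underside is at z = 226 mm and rungs are spaced 256 mm apart (underside to underside).


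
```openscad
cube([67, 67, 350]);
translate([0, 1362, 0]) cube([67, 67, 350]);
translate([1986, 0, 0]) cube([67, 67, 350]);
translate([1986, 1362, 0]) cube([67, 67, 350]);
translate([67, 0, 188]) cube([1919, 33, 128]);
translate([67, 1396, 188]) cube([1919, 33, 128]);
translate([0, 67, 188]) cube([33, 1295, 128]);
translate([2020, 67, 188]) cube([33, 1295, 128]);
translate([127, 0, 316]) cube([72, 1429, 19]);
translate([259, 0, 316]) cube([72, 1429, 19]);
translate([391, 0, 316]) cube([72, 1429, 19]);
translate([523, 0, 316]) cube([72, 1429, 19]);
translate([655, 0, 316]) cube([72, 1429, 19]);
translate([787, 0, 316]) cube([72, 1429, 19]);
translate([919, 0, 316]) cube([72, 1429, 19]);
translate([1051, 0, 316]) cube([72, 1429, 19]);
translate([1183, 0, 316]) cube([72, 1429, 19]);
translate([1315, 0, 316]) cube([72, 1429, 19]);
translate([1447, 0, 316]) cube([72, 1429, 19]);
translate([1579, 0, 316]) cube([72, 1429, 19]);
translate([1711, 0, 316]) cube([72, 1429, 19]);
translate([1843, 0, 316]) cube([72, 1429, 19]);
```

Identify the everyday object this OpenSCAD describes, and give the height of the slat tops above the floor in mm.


A bed frame. The slat-top height is 335 mm.

Four posts, four rails, and a row of slats — a bed frame. Slats sit on the rails at z = 188 + 128 = 316; with slat thickness 19, the top is 335 mm.


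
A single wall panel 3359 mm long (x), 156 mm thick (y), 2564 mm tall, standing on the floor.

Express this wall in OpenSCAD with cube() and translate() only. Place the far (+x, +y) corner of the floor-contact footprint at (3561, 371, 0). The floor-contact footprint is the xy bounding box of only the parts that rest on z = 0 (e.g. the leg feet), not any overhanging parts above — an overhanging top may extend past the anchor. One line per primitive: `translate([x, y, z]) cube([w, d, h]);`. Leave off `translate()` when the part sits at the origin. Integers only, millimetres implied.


translate([202, 215, 0]) cube([3359, 156, 2564]);


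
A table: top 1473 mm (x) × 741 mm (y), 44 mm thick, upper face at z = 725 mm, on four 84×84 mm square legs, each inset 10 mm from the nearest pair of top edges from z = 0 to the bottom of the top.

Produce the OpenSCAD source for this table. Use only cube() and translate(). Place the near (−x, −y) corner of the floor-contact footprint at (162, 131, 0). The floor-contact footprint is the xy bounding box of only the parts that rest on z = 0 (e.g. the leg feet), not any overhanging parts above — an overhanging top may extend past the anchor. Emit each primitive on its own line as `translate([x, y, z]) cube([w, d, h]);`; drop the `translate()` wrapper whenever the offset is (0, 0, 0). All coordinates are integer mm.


// leg_h = 725 - 44 = 681
translate([152, 121, 681]) cube([1473, 741, 44]);
translate([162, 131, 0]) cube([84, 84, 681]);
translate([1531, 131, 0]) cube([84, 84, 681]);
translate([162, 768, 0]) cube([84, 84, 681]);
translate([1531, 768, 0]) cube([84, 84, 681]);


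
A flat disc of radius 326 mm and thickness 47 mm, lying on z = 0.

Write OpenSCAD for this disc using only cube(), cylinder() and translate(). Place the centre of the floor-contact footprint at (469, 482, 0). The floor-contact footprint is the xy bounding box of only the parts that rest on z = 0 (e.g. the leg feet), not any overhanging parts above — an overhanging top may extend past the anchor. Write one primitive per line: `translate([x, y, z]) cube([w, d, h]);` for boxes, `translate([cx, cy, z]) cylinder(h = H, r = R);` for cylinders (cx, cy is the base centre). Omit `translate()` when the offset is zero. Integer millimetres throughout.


translate([469, 482, 0]) cylinder(h = 47, r = 326);


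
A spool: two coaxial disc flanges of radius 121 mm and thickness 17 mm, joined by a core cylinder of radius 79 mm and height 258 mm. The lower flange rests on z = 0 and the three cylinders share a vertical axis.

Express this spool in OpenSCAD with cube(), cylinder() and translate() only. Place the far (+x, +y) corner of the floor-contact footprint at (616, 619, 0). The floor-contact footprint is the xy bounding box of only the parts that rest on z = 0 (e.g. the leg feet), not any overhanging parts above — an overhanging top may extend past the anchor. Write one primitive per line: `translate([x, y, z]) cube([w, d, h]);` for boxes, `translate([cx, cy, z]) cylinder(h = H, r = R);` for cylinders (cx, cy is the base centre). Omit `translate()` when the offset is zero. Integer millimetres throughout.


translate([495, 498, 0]) cylinder(h = 17, r = 121);
translate([495, 498, 17]) cylinder(h = 258, r = 79);
translate([495, 498, 275]) cylinder(h = 17, r = 121);


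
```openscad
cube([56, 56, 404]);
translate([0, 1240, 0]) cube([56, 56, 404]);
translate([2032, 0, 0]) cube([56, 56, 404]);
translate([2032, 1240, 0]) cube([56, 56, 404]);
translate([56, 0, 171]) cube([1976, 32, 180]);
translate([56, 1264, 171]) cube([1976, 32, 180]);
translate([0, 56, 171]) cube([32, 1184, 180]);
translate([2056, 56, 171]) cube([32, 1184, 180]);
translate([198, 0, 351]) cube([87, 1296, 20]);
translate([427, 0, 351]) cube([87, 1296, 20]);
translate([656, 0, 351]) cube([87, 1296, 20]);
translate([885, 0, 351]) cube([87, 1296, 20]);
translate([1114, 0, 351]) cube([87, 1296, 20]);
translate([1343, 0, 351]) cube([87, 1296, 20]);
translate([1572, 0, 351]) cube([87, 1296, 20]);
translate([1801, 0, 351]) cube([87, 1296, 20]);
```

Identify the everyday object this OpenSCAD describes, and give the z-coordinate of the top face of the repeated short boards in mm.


A bed frame. The slat-top height is 371 mm.

Four posts, four rails, and a row of slats — a bed frame. Slats sit on the rails at z = 171 + 180 = 351; with slat thickness 20, the top is 371 mm.


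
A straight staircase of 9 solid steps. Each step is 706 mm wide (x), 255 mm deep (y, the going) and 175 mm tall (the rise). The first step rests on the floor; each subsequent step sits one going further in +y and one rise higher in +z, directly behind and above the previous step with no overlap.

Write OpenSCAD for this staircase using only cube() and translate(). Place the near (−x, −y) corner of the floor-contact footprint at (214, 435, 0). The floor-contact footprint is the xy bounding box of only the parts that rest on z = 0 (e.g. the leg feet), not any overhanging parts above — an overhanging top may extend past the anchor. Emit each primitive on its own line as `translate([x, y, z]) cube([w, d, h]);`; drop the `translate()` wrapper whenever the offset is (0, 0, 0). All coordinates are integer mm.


translate([214, 435, 0]) cube([706, 255, 175]);
translate([214, 690, 175]) cube([706, 255, 175]);
translate([214, 945, 350]) cube([706, 255, 175]);
translate([214, 1200, 525]) cube([706, 255, 175]);
translate([214, 1455, 700]) cube([706, 255, 175]);
translate([214, 1710, 875]) cube([706, 255, 175]);
translate([214, 1965, 1050]) cube([706, 255, 175]);
translate([214, 2220, 1225]) cube([706, 255, 175]);
translate([214, 2475, 1400]) cube([706, 255, 175]);


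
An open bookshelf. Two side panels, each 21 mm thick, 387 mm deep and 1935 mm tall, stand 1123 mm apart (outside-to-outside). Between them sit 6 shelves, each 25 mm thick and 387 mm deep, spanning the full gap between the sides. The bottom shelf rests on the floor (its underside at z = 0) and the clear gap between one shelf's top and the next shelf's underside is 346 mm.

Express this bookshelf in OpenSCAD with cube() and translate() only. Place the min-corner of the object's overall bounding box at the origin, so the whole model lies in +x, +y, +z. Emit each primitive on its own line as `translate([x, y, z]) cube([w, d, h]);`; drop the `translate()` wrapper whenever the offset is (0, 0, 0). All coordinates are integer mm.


cube([21, 387, 1935]);
translate([1102, 0, 0]) cube([21, 387, 1935]);
translate([21, 0, 0]) cube([1081, 387, 25]);
translate([21, 0, 371]) cube([1081, 387, 25]);
translate([21, 0, 742]) cube([1081, 387, 25]);
translate([21, 0, 1113]) cube([1081, 387, 25]);
translate([21, 0, 1484]) cube([1081, 387, 25]);
translate([21, 0, 1855]) cube([1081, 387, 25]);


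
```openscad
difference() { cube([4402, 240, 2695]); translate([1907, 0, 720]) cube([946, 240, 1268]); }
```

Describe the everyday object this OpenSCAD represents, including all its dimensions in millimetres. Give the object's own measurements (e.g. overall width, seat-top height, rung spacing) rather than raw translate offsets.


A wall 4402 mm long (x), 240 mm thick (y), 2695 mm tall, with a rectangular window opening cut through it. The opening is 946 mm wide and 1268 mm tall; its sill is at z = 720 mm and its near (−x) edge is 1907 mm from the wall's −x end. The opening passes through the full wall thickness.


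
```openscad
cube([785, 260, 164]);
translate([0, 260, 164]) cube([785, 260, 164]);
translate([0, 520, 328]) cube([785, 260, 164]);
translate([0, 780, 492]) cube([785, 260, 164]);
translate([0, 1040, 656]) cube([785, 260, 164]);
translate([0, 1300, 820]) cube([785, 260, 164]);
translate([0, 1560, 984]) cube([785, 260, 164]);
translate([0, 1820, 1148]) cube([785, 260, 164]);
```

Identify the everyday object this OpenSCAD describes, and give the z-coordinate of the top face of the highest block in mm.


A staircase. The total rise is 1312 mm.

8 identical blocks, each offset up and back from the previous — a staircase. Each step is 164 mm tall and there are 8 of them, so the total rise is 8 × 164 = 1312 mm.


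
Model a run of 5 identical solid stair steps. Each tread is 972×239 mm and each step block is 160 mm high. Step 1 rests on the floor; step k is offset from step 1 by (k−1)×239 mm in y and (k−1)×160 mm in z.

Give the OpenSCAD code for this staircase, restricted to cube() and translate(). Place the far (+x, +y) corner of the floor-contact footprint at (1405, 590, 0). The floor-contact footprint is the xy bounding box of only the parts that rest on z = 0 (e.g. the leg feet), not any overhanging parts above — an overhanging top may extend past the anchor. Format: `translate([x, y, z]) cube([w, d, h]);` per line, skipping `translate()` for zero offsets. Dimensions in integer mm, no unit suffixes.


translate([433, 351, 0]) cube([972, 239, 160]);
translate([433, 590, 160]) cube([972, 239, 160]);
translate([433, 829, 320]) cube([972, 239, 160]);
translate([433, 1068, 480]) cube([972, 239, 160]);
translate([433, 1307, 640]) cube([972, 239, 160]);


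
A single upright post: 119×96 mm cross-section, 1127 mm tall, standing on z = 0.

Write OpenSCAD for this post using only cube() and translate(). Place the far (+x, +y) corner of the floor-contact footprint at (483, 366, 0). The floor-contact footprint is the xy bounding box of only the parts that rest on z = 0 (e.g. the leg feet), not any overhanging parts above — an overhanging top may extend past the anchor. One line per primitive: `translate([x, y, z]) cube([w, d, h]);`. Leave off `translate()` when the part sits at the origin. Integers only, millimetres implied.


translate([364, 270, 0]) cube([119, 96, 1127]);


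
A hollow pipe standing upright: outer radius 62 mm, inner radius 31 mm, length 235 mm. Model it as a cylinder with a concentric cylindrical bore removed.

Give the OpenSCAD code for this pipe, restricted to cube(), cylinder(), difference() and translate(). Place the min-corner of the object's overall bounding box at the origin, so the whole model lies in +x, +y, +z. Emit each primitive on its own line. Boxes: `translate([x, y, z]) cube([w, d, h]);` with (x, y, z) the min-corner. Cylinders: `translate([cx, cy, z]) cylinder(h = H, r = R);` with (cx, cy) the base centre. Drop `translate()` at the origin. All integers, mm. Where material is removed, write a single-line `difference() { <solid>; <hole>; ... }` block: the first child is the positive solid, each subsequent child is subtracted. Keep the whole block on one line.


difference() { translate([62, 62, 0]) cylinder(h = 235, r = 62); translate([62, 62, 0]) cylinder(h = 235, r = 31); }


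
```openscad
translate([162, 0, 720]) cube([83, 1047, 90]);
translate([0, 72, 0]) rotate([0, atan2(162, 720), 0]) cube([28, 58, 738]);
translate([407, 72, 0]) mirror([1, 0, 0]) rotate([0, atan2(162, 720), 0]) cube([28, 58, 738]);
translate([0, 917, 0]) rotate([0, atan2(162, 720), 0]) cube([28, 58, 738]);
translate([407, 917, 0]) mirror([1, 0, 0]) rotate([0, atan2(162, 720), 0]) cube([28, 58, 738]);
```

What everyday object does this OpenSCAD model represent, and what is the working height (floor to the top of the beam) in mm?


A sawhorse. The overall height is 810 mm.

A beam across two mirrored pairs of raked legs — a sawhorse. The beam's underside is at z = 720 (matching the legs' vertical rise in atan2(162, 720)) and the beam is 90 mm tall, so its top is at 720 + 90 = 810 mm. The raked legs top out at the beam's underside, so that is the highest point.
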